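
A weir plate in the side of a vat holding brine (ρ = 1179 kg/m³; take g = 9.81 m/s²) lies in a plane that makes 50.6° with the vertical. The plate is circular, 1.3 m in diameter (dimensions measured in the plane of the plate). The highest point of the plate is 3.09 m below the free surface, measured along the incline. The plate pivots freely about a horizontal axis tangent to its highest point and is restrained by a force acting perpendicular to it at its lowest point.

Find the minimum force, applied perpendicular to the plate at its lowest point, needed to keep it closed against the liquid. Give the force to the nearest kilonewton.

P ≈ 19 kN

γ = ρg = 1179 × 9.81 / 1000 = 11.56599 kN/m³.
The plate makes 50.6° with the vertical, i.e. θ = 90° − 50.6° = 39.4° to the horizontal. Measuring y along the incline from the free-surface line, vertical depth h = y·sinθ with sinθ = 0.634731.
The centroid is at the centre, 0.65 m below the top of the plate, so y_c = 3.09 + 0.65 = 3.74 m and h_c = 3.74 × 0.634731 = 2.37389 m.
A = π(0.65)² = 1.32732 m².
Resultant F = γ·h_c·A = 11.56599 × 2.37389 × 1.32732 = 36.4434 kN.
I_c = πr⁴/4 = π × 0.65⁴/4 = 0.140198 m⁴.
Centre of pressure: y_p = y_c + I_c/(y_c·A) = 3.74 + 0.140198/(3.74 × 1.32732) = 3.74 + 0.0282419 = 3.76824 m along the plane.
The resultant acts 0.65 + 0.0282419 = 0.678242 m (along the plate) below the hinge at the top edge, so the moment about the hinge is M = F × 0.678242 = 36.4434 × 0.678242 = 24.7174 kN·m.
A normal force at the bottom, 1.3 m from the hinge, must supply this moment: P = 24.7174/1.3 = 19.0134 kN.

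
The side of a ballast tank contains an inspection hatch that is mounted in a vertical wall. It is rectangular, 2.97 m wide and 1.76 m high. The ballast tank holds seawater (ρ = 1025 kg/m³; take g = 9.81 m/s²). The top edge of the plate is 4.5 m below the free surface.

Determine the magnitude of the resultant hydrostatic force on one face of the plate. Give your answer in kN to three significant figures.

γ = ρg = 1025 × 9.81 / 1000 = 10.05525 kN/m³.
The centroid lies 1.76/2 = 0.88 m below the top edge, so the centroid depth is h_c = 4.5 + 0.88 = 5.38 m.
A = 2.97 × 1.76 = 5.2272 m².
Resultant F = γ·h_c·A = 10.05525 × 5.38 × 5.2272 = 282.777 kN.

F ≈ 283 kN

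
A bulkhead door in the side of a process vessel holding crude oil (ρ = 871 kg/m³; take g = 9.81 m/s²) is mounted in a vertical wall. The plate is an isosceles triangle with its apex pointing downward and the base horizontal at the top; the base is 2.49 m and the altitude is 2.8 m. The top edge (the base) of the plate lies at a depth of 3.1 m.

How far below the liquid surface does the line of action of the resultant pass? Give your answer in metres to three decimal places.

h_p = 4.141 m

γ = ρg = 871 × 9.81 / 1000 = 8.54451 kN/m³.
With the apex down, the centroid sits h/3 = 2.8/3 = 0.933333 m below the base (the top edge), so the centroid depth is h_c = 3.1 + 0.933333 = 4.03333 m.
A = ½ × 2.49 × 2.8 = 3.486 m².
Resultant F = γ·h_c·A = 8.54451 × 4.03333 × 3.486 = 120.137 kN.
I_c = b·h³/36 = 2.49 × 2.8³/36 = 1.51835 m⁴.
Centre of pressure: y_p = y_c + I_c/(y_c·A) = 4.03333 + 1.51835/(4.03333 × 3.486) = 4.03333 + 0.107989 = 4.14132 m along the plane.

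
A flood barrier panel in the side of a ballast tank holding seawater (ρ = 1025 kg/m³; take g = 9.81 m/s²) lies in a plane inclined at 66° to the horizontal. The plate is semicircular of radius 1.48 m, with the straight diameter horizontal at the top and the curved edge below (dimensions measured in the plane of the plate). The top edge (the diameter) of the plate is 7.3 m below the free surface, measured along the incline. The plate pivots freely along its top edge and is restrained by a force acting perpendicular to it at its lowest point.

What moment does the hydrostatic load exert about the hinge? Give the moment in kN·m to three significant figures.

γ = ρg = 1025 × 9.81 / 1000 = 10.05525 kN/m³.
Let θ = 66° be the plate's angle to the horizontal; measure y along the incline from where the plane meets the free surface. Vertical depth h = y·sinθ with sinθ = 0.913545.
The centroid of a semicircle lies 4r/(3π) = 0.628132 m from the diameter, here below the top edge, so y_c = 7.3 + 0.628132 = 7.92813 m and h_c = 7.92813 × 0.913545 = 7.2427 m.
A = πr²/2 = π × 1.48²/2 = 3.44067 m².
Resultant F = γ·h_c·A = 10.05525 × 7.2427 × 3.44067 = 250.574 kN.
I_c = (π/8 − 8/(9π))·r⁴ = 0.109757 × 1.48⁴ = 0.526598 m⁴.
Centre of pressure: y_p = y_c + I_c/(y_c·A) = 7.92813 + 0.526598/(7.92813 × 3.44067) = 7.92813 + 0.0193048 = 7.94743 m along the plane.
The resultant acts 0.628132 + 0.0193048 = 0.647437 m (along the plate) below the hinge at the top edge, so the moment about the hinge is M = F × 0.647437 = 250.574 × 0.647437 = 162.231 kN·m.

M ≈ 162 kN·m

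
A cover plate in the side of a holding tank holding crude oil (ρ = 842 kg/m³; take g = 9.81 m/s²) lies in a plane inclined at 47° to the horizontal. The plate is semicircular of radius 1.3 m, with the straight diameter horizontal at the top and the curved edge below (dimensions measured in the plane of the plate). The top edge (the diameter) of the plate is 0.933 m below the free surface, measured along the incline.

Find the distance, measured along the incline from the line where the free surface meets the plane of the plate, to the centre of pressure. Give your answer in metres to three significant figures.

y_p = 1.56 m

γ = ρg = 842 × 9.81 / 1000 = 8.26002 kN/m³.
Let θ = 47° be the plate's angle to the horizontal; measure y along the incline from where the plane meets the free surface. Vertical depth h = y·sinθ with sinθ = 0.731354.
The centroid of a semicircle lies 4r/(3π) = 0.551737 m from the diameter, here below the top edge, so y_c = 0.933 + 0.551737 = 1.48474 m and h_c = 1.48474 × 0.731354 = 1.08587 m.
A = πr²/2 = π × 1.3²/2 = 2.65465 m².
Resultant F = γ·h_c·A = 8.26002 × 1.08587 × 2.65465 = 23.8104 kN.
I_c = (π/8 − 8/(9π))·r⁴ = 0.109757 × 1.3⁴ = 0.313477 m⁴.
Centre of pressure: y_p = y_c + I_c/(y_c·A) = 1.48474 + 0.313477/(1.48474 × 2.65465) = 1.48474 + 0.0795331 = 1.56427 m along the plane.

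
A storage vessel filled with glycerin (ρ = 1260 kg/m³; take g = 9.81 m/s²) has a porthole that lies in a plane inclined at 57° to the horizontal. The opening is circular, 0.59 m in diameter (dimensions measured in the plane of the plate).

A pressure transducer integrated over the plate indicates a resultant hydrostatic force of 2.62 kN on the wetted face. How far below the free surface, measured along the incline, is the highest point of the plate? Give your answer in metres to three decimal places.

y_top ≈ 0.629 m

γ = ρg = 1260 × 9.81 / 1000 = 12.3606 kN/m³.
A = π(0.295)² = 0.273397 m².
From F = γ·h_c·A, the centroid depth is h_c = 2.62/(12.3606 × 0.273397) = 0.775297 m.
Let θ = 57° be the plate's angle to the horizontal; measure y along the incline from where the plane meets the free surface. Vertical depth h = y·sinθ with sinθ = 0.838671.
Along the incline, y_c = h_c/sinθ = 0.775297/0.838671 = 0.924435 m.
The centroid is at the centre, 0.295 m below the top of the plate, so the highest point sits at y_top = 0.924435 − 0.295 = 0.629435 m along the incline.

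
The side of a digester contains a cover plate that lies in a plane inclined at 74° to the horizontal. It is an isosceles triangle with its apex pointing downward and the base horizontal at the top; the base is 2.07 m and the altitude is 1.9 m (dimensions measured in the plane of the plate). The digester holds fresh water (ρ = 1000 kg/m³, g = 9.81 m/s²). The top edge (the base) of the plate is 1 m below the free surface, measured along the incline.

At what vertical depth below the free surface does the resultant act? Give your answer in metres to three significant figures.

γ = ρg = 1000 × 9.81 = 9810 N/m³ = 9.81 kN/m³.
Let θ = 74° be the plate's angle to the horizontal; measure y along the incline from where the plane meets the free surface. Vertical depth h = y·sinθ with sinθ = 0.961262.
With the apex down, the centroid sits h/3 = 1.9/3 = 0.633333 m below the base (the top edge), so y_c = 1 + 0.633333 = 1.63333 m and h_c = 1.63333 × 0.961262 = 1.57006 m.
A = ½ × 2.07 × 1.9 = 1.9665 m².
Resultant F = γ·h_c·A = 9.81 × 1.57006 × 1.9665 = 30.2886 kN.
I_c = b·h³/36 = 2.07 × 1.9³/36 = 0.394392 m⁴.
Centre of pressure: y_p = y_c + I_c/(y_c·A) = 1.63333 + 0.394392/(1.63333 × 1.9665) = 1.63333 + 0.122789 = 1.75612 m along the plane.
Vertically, h_p = y_p·sinθ = 1.75612 × 0.961262 = 1.68809 m.

h_p = 1.69 m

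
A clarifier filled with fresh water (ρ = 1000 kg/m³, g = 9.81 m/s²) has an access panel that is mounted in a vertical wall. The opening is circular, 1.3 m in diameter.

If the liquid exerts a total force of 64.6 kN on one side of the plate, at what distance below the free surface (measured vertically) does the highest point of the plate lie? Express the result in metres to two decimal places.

d_top ≈ 4.31 m

γ = ρg = 1000 × 9.81 = 9810 N/m³ = 9.81 kN/m³.
A = π(0.65)² = 1.32732 m².
From F = γ·h_c·A, the centroid depth is h_c = 64.6/(9.81 × 1.32732) = 4.96121 m.
The centroid is at the centre, 0.65 m below the top of the plate, so the highest point sits at h_top = 4.96121 − 0.65 = 4.31121 m below the surface.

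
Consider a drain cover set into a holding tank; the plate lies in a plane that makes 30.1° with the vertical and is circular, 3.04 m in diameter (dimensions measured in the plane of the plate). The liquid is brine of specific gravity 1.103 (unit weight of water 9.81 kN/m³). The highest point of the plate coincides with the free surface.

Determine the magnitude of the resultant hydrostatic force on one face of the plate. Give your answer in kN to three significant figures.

γ = 1.103 × 9.81 = 10.82043 kN/m³.
The plate makes 30.1° with the vertical, i.e. θ = 90° − 30.1° = 59.9° to the horizontal. Measuring y along the incline from the free-surface line, vertical depth h = y·sinθ with sinθ = 0.865151.
The centroid is at the centre, 1.52 m below the top of the plate, so y_c = 1.52 m and h_c = 1.52 × 0.865151 = 1.31503 m.
A = π(1.52)² = 7.25834 m².
Resultant F = γ·h_c·A = 10.82043 × 1.31503 × 7.25834 = 103.28 kN.

F ≈ 103 kN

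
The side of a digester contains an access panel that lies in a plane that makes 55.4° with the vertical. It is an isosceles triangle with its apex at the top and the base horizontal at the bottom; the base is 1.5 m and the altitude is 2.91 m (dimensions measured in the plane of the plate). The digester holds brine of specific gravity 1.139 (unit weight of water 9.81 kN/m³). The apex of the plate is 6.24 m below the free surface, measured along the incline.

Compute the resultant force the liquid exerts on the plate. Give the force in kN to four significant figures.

F ≈ 113.3 kN

γ = 1.139 × 9.81 = 11.17359 kN/m³.
The plate makes 55.4° with the vertical, i.e. θ = 90° − 55.4° = 34.6° to the horizontal. Measuring y along the incline from the free-surface line, vertical depth h = y·sinθ with sinθ = 0.567844.
With the apex up, the centroid sits 2h/3 = 2 × 2.91/3 = 1.94 m below the apex, so y_c = 6.24 + 1.94 = 8.18 m and h_c = 8.18 × 0.567844 = 4.64496 m.
A = ½ × 1.5 × 2.91 = 2.1825 m².
Resultant F = γ·h_c·A = 11.17359 × 4.64496 × 2.1825 = 113.274 kN.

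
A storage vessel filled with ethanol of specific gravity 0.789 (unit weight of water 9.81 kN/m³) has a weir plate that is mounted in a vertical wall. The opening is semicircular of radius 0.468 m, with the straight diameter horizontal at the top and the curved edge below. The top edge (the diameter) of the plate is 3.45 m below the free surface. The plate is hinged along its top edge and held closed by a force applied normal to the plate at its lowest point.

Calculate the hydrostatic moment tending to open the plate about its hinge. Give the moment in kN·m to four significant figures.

M ≈ 1.971 kN·m

γ = 0.789 × 9.81 = 7.74009 kN/m³.
The centroid of a semicircle lies 4r/(3π) = 0.198625 m from the diameter, here below the top edge, so the centroid depth is h_c = 3.45 + 0.198625 = 3.64863 m.
A = πr²/2 = π × 0.468²/2 = 0.344042 m².
Resultant F = γ·h_c·A = 7.74009 × 3.64863 × 0.344042 = 9.716 kN.
I_c = (π/8 − 8/(9π))·r⁴ = 0.109757 × 0.468⁴ = 0.00526521 m⁴.
Centre of pressure: y_p = y_c + I_c/(y_c·A) = 3.64863 + 0.00526521/(3.64863 × 0.344042) = 3.64863 + 0.00419444 = 3.65282 m along the plane.
The resultant acts 0.198625 + 0.00419444 = 0.202819 m (along the plate) below the hinge at the top edge, so the moment about the hinge is M = F × 0.202819 = 9.716 × 0.202819 = 1.97059 kN·m.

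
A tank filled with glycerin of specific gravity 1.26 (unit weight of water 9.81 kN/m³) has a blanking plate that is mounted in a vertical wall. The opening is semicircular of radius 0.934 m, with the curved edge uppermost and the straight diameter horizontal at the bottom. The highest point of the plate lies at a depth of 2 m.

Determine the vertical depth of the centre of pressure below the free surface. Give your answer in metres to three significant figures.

γ = 1.26 × 9.81 = 12.3606 kN/m³.
The centroid lies 4r/(3π) = 0.396402 m above the diameter, so r − 4r/(3π) = 0.934 − 0.396402 = 0.537598 m below the topmost point, so the centroid depth is h_c = 2 + 0.537598 = 2.5376 m.
A = πr²/2 = π × 0.934²/2 = 1.37029 m².
Resultant F = γ·h_c·A = 12.3606 × 2.5376 × 1.37029 = 42.9809 kN.
I_c = (π/8 − 8/(9π))·r⁴ = 0.109757 × 0.934⁴ = 0.0835256 m⁴.
Centre of pressure: y_p = y_c + I_c/(y_c·A) = 2.5376 + 0.0835256/(2.5376 × 1.37029) = 2.5376 + 0.0240206 = 2.56162 m along the plane.

h_p = 2.56 m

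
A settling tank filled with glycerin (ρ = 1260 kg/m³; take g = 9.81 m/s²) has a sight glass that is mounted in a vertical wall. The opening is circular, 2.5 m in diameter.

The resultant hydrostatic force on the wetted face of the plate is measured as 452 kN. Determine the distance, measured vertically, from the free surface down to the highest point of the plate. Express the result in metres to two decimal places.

γ = ρg = 1260 × 9.81 / 1000 = 12.3606 kN/m³.
A = π(1.25)² = 4.90874 m².
From F = γ·h_c·A, the centroid depth is h_c = 452/(12.3606 × 4.90874) = 7.44953 m.
The centroid is at the centre, 1.25 m below the top of the plate, so the highest point sits at h_top = 7.44953 − 1.25 = 6.19953 m below the surface.

d_top ≈ 6.20 m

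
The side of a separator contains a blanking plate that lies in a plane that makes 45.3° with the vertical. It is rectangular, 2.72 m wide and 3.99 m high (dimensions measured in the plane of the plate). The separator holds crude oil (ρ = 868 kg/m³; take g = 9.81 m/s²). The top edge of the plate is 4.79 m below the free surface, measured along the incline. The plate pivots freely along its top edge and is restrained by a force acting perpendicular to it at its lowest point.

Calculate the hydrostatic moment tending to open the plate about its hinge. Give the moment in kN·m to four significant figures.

M ≈ 966.1 kN·m

γ = ρg = 868 × 9.81 / 1000 = 8.51508 kN/m³.
The plate makes 45.3° with the vertical, i.e. θ = 90° − 45.3° = 44.7° to the horizontal. Measuring y along the incline from the free-surface line, vertical depth h = y·sinθ with sinθ = 0.703395.
The centroid lies 3.99/2 = 1.995 m below the top edge, so y_c = 4.79 + 1.995 = 6.785 m and h_c = 6.785 × 0.703395 = 4.77254 m.
A = 2.72 × 3.99 = 10.8528 m².
Resultant F = γ·h_c·A = 8.51508 × 4.77254 × 10.8528 = 441.042 kN.
I_c = b·h³/12 = 2.72 × 3.99³/12 = 14.3981 m⁴.
Centre of pressure: y_p = y_c + I_c/(y_c·A) = 6.785 + 14.3981/(6.785 × 10.8528) = 6.785 + 0.19553 = 6.98053 m along the plane.
The resultant acts 1.995 + 0.19553 = 2.19053 m (along the plate) below the hinge at the top edge, so the moment about the hinge is M = F × 2.19053 = 441.042 × 2.19053 = 966.116 kN·m.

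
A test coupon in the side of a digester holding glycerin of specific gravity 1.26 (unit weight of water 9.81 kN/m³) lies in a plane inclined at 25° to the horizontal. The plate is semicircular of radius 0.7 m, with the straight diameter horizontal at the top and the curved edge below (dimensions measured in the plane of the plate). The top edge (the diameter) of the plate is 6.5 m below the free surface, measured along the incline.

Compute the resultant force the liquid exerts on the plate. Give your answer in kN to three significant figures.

F ≈ 27.3 kN

γ = 1.26 × 9.81 = 12.3606 kN/m³.
Let θ = 25° be the plate's angle to the horizontal; measure y along the incline from where the plane meets the free surface. Vertical depth h = y·sinθ with sinθ = 0.422618.
The centroid of a semicircle lies 4r/(3π) = 0.297089 m from the diameter, here below the top edge, so y_c = 6.5 + 0.297089 = 6.79709 m and h_c = 6.79709 × 0.422618 = 2.87257 m.
A = πr²/2 = π × 0.7²/2 = 0.76969 m².
Resultant F = γ·h_c·A = 12.3606 × 2.87257 × 0.76969 = 27.3291 kN.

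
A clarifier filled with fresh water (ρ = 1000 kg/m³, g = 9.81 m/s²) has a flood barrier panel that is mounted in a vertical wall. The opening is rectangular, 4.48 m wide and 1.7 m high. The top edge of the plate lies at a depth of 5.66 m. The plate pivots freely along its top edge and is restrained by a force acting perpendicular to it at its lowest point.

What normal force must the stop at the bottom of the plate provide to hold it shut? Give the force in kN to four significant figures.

P ≈ 253.8 kN

γ = ρg = 1000 × 9.81 = 9810 N/m³ = 9.81 kN/m³.
The centroid lies 1.7/2 = 0.85 m below the top edge, so the centroid depth is h_c = 5.66 + 0.85 = 6.51 m.
A = 4.48 × 1.7 = 7.616 m².
Resultant F = γ·h_c·A = 9.81 × 6.51 × 7.616 = 486.381 kN.
I_c = b·h³/12 = 4.48 × 1.7³/12 = 1.83419 m⁴.
Centre of pressure: y_p = y_c + I_c/(y_c·A) = 6.51 + 1.83419/(6.51 × 7.616) = 6.51 + 0.0369944 = 6.54699 m along the plane.
The resultant acts 0.85 + 0.0369944 = 0.886994 m (along the plate) below the hinge at the top edge, so the moment about the hinge is M = F × 0.886994 = 486.381 × 0.886994 = 431.417 kN·m.
A normal force at the bottom, 1.7 m from the hinge, must supply this moment: P = 431.417/1.7 = 253.775 kN.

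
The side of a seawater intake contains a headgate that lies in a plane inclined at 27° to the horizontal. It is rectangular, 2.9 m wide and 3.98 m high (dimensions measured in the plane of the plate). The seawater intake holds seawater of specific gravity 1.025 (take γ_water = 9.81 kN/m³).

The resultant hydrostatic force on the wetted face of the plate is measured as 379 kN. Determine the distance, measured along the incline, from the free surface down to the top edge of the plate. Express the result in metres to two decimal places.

γ = 1.025 × 9.81 = 10.05525 kN/m³.
A = 2.9 × 3.98 = 11.542 m².
From F = γ·h_c·A, the centroid depth is h_c = 379/(10.05525 × 11.542) = 3.26562 m.
Let θ = 27° be the plate's angle to the horizontal; measure y along the incline from where the plane meets the free surface. Vertical depth h = y·sinθ with sinθ = 0.453990.
Along the incline, y_c = h_c/sinθ = 3.26562/0.453990 = 7.19315 m.
The centroid lies 3.98/2 = 1.99 m below the top edge, so the top edge sits at y_top = 7.19315 − 1.99 = 5.20315 m along the incline.

y_top ≈ 5.20 m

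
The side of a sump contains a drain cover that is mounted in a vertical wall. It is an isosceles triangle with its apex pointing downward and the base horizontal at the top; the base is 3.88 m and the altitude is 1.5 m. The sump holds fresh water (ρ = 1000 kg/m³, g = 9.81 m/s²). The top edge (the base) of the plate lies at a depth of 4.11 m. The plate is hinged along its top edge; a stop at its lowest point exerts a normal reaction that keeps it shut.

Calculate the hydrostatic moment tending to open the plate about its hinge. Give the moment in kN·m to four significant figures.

M ≈ 69.37 kN·m

γ = ρg = 1000 × 9.81 = 9810 N/m³ = 9.81 kN/m³.
With the apex down, the centroid sits h/3 = 1.5/3 = 0.5 m below the base (the top edge), so the centroid depth is h_c = 4.11 + 0.5 = 4.61 m.
A = ½ × 3.88 × 1.5 = 2.91 m².
Resultant F = γ·h_c·A = 9.81 × 4.61 × 2.91 = 131.602 kN.
I_c = b·h³/36 = 3.88 × 1.5³/36 = 0.36375 m⁴.
Centre of pressure: y_p = y_c + I_c/(y_c·A) = 4.61 + 0.36375/(4.61 × 2.91) = 4.61 + 0.027115 = 4.63712 m along the plane.
The resultant acts 0.5 + 0.027115 = 0.527115 m (along the plate) below the hinge at the top edge, so the moment about the hinge is M = F × 0.527115 = 131.602 × 0.527115 = 69.3694 kN·m.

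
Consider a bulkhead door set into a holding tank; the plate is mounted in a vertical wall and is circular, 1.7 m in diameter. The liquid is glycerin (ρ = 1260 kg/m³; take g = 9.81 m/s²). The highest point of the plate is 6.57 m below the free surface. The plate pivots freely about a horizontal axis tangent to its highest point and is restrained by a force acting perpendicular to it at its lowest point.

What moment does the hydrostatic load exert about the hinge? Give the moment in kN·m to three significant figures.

γ = ρg = 1260 × 9.81 / 1000 = 12.3606 kN/m³.
The centroid is at the centre, 0.85 m below the top of the plate, so the centroid depth is h_c = 6.57 + 0.85 = 7.42 m.
A = π(0.85)² = 2.2698 m².
Resultant F = γ·h_c·A = 12.3606 × 7.42 × 2.2698 = 208.176 kN.
I_c = πr⁴/4 = π × 0.85⁴/4 = 0.409983 m⁴.
Centre of pressure: y_p = y_c + I_c/(y_c·A) = 7.42 + 0.409983/(7.42 × 2.2698) = 7.42 + 0.024343 = 7.44434 m along the plane.
The resultant acts 0.85 + 0.024343 = 0.874343 m (along the plate) below the hinge at the top edge, so the moment about the hinge is M = F × 0.874343 = 208.176 × 0.874343 = 182.017 kN·m.

M ≈ 182 kN·m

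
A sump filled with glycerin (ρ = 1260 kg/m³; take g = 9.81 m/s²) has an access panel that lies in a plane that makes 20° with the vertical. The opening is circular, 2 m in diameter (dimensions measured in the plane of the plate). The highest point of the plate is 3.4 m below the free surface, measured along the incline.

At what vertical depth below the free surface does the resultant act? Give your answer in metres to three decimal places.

γ = ρg = 1260 × 9.81 / 1000 = 12.3606 kN/m³.
The plate makes 20° with the vertical, i.e. θ = 90° − 20° = 70° to the horizontal. Measuring y along the incline from the free-surface line, vertical depth h = y·sinθ with sinθ = 0.939693.
The centroid is at the centre, 1 m below the top of the plate, so y_c = 3.4 + 1 = 4.4 m and h_c = 4.4 × 0.939693 = 4.13465 m.
A = π(1)² = 3.14159 m².
Resultant F = γ·h_c·A = 12.3606 × 4.13465 × 3.14159 = 160.556 kN.
I_c = πr⁴/4 = π × 1⁴/4 = 0.785398 m⁴.
Centre of pressure: y_p = y_c + I_c/(y_c·A) = 4.4 + 0.785398/(4.4 × 3.14159) = 4.4 + 0.0568182 = 4.45682 m along the plane.
Vertically, h_p = y_p·sinθ = 4.45682 × 0.939693 = 4.18804 m.

h_p = 4.188 m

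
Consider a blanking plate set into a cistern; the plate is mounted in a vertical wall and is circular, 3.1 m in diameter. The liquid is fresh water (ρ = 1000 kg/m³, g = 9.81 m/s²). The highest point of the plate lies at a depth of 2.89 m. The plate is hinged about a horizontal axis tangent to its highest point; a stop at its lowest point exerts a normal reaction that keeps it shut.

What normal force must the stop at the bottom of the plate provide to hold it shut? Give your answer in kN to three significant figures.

γ = ρg = 1000 × 9.81 = 9810 N/m³ = 9.81 kN/m³.
The centroid is at the centre, 1.55 m below the top of the plate, so the centroid depth is h_c = 2.89 + 1.55 = 4.44 m.
A = π(1.55)² = 7.54768 m².
Resultant F = γ·h_c·A = 9.81 × 4.44 × 7.54768 = 328.75 kN.
I_c = πr⁴/4 = π × 1.55⁴/4 = 4.53332 m⁴.
Centre of pressure: y_p = y_c + I_c/(y_c·A) = 4.44 + 4.53332/(4.44 × 7.54768) = 4.44 + 0.135276 = 4.57528 m along the plane.
The resultant acts 1.55 + 0.135276 = 1.68528 m (along the plate) below the hinge at the top edge, so the moment about the hinge is M = F × 1.68528 = 328.75 × 1.68528 = 554.036 kN·m.
A normal force at the bottom, 3.1 m from the hinge, must supply this moment: P = 554.036/3.1 = 178.721 kN.

P ≈ 179 kN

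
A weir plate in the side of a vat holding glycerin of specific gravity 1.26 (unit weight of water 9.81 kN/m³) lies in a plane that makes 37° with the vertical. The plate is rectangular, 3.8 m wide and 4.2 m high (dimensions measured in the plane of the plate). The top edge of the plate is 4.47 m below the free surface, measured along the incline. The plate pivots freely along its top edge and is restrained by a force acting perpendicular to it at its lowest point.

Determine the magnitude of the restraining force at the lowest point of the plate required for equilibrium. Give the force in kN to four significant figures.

P ≈ 572.7 kN

γ = 1.26 × 9.81 = 12.3606 kN/m³.
The plate makes 37° with the vertical, i.e. θ = 90° − 37° = 53° to the horizontal. Measuring y along the incline from the free-surface line, vertical depth h = y·sinθ with sinθ = 0.798636.
The centroid lies 4.2/2 = 2.1 m below the top edge, so y_c = 4.47 + 2.1 = 6.57 m and h_c = 6.57 × 0.798636 = 5.24704 m.
A = 3.8 × 4.2 = 15.96 m².
Resultant F = γ·h_c·A = 12.3606 × 5.24704 × 15.96 = 1035.11 kN.
I_c = b·h³/12 = 3.8 × 4.2³/12 = 23.4612 m⁴.
Centre of pressure: y_p = y_c + I_c/(y_c·A) = 6.57 + 23.4612/(6.57 × 15.96) = 6.57 + 0.223744 = 6.79374 m along the plane.
The resultant acts 2.1 + 0.223744 = 2.32374 m (along the plate) below the hinge at the top edge, so the moment about the hinge is M = F × 2.32374 = 1035.11 × 2.32374 = 2405.33 kN·m.
A normal force at the bottom, 4.2 m from the hinge, must supply this moment: P = 2405.33/4.2 = 572.698 kN.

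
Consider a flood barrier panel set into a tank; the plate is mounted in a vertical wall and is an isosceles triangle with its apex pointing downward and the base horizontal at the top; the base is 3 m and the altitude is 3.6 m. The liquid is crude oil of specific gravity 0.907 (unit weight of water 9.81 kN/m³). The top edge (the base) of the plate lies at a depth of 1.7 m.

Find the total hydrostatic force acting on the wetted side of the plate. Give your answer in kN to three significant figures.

γ = 0.907 × 9.81 = 8.89767 kN/m³.
With the apex down, the centroid sits h/3 = 3.6/3 = 1.2 m below the base (the top edge), so the centroid depth is h_c = 1.7 + 1.2 = 2.9 m.
A = ½ × 3 × 3.6 = 5.4 m².
Resultant F = γ·h_c·A = 8.89767 × 2.9 × 5.4 = 139.338 kN.

F ≈ 139 kN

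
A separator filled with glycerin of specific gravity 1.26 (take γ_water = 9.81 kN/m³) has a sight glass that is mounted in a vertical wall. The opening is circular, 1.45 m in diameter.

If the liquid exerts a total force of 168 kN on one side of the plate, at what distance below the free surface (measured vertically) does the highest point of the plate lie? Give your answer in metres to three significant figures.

γ = 1.26 × 9.81 = 12.3606 kN/m³.
A = π(0.725)² = 1.6513 m².
From F = γ·h_c·A, the centroid depth is h_c = 168/(12.3606 × 1.6513) = 8.23083 m.
The centroid is at the centre, 0.725 m below the top of the plate, so the highest point sits at h_top = 8.23083 − 0.725 = 7.50583 m below the surface.

d_top ≈ 7.51 m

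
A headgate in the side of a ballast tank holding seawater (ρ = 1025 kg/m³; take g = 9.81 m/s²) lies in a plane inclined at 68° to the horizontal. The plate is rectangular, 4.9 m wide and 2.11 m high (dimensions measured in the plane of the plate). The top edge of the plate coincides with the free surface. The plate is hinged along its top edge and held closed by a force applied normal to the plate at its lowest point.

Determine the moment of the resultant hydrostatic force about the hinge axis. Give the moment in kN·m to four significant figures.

M ≈ 143.0 kN·m

γ = ρg = 1025 × 9.81 / 1000 = 10.05525 kN/m³.
Let θ = 68° be the plate's angle to the horizontal; measure y along the incline from where the plane meets the free surface. Vertical depth h = y·sinθ with sinθ = 0.927184.
The centroid lies 2.11/2 = 1.055 m below the top edge, so y_c = 1.055 m and h_c = 1.055 × 0.927184 = 0.978179 m.
A = 4.9 × 2.11 = 10.339 m².
Resultant F = γ·h_c·A = 10.05525 × 0.978179 × 10.339 = 101.693 kN.
I_c = b·h³/12 = 4.9 × 2.11³/12 = 3.83586 m⁴.
Centre of pressure: y_p = y_c + I_c/(y_c·A) = 1.055 + 3.83586/(1.055 × 10.339) = 1.055 + 0.351667 = 1.40667 m along the plane.
The resultant acts 1.055 + 0.351667 = 1.40667 m (along the plate) below the hinge at the top edge, so the moment about the hinge is M = F × 1.40667 = 101.693 × 1.40667 = 143.048 kN·m.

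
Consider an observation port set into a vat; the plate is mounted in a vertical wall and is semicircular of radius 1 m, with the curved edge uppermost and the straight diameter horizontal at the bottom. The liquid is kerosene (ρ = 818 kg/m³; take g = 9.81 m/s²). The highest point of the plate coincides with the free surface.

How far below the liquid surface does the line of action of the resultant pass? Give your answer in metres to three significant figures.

h_p = 0.697 m

γ = ρg = 818 × 9.81 / 1000 = 8.02458 kN/m³.
The centroid lies 4r/(3π) = 0.424413 m above the diameter, so r − 4r/(3π) = 1 − 0.424413 = 0.575587 m below the topmost point, so the centroid depth is h_c = 0.575587 m.
A = πr²/2 = π × 1²/2 = 1.5708 m².
Resultant F = γ·h_c·A = 8.02458 × 0.575587 × 1.5708 = 7.25528 kN.
I_c = (π/8 − 8/(9π))·r⁴ = 0.109757 × 1⁴ = 0.109757 m⁴.
Centre of pressure: y_p = y_c + I_c/(y_c·A) = 0.575587 + 0.109757/(0.575587 × 1.5708) = 0.575587 + 0.121395 = 0.696982 m along the plane.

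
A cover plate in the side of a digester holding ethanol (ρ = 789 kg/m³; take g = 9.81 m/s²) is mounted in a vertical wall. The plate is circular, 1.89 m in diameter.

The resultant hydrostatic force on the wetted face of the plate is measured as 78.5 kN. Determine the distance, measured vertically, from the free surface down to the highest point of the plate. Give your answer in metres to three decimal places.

d_top ≈ 2.670 m

γ = ρg = 789 × 9.81 / 1000 = 7.74009 kN/m³.
A = π(0.945)² = 2.80552 m².
From F = γ·h_c·A, the centroid depth is h_c = 78.5/(7.74009 × 2.80552) = 3.61502 m.
The centroid is at the centre, 0.945 m below the top of the plate, so the highest point sits at h_top = 3.61502 − 0.945 = 2.67002 m below the surface.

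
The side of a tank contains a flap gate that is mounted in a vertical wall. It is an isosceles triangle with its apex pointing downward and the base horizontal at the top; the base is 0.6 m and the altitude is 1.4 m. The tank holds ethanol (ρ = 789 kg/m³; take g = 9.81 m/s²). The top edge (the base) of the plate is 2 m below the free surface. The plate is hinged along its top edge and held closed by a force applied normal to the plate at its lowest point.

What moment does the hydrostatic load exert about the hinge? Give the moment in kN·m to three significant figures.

M ≈ 4.10 kN·m

γ = ρg = 789 × 9.81 / 1000 = 7.74009 kN/m³.
With the apex down, the centroid sits h/3 = 1.4/3 = 0.466667 m below the base (the top edge), so the centroid depth is h_c = 2 + 0.466667 = 2.46667 m.
A = ½ × 0.6 × 1.4 = 0.42 m².
Resultant F = γ·h_c·A = 7.74009 × 2.46667 × 0.42 = 8.01874 kN.
I_c = b·h³/36 = 0.6 × 1.4³/36 = 0.0457333 m⁴.
Centre of pressure: y_p = y_c + I_c/(y_c·A) = 2.46667 + 0.0457333/(2.46667 × 0.42) = 2.46667 + 0.0441441 = 2.51081 m along the plane.
The resultant acts 0.466667 + 0.0441441 = 0.510811 m (along the plate) below the hinge at the top edge, so the moment about the hinge is M = F × 0.510811 = 8.01874 × 0.510811 = 4.09606 kN·m.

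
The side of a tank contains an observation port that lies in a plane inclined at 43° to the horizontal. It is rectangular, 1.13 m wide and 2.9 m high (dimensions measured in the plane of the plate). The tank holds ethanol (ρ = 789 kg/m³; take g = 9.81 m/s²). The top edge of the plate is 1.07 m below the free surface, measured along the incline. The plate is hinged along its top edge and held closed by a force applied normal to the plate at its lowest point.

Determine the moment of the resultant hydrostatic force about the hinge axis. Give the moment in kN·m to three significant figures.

M ≈ 75.3 kN·m

γ = ρg = 789 × 9.81 / 1000 = 7.74009 kN/m³.
Let θ = 43° be the plate's angle to the horizontal; measure y along the incline from where the plane meets the free surface. Vertical depth h = y·sinθ with sinθ = 0.681998.
The centroid lies 2.9/2 = 1.45 m below the top edge, so y_c = 1.07 + 1.45 = 2.52 m and h_c = 2.52 × 0.681998 = 1.71863 m.
A = 1.13 × 2.9 = 3.277 m².
Resultant F = γ·h_c·A = 7.74009 × 1.71863 × 3.277 = 43.5918 kN.
I_c = b·h³/12 = 1.13 × 2.9³/12 = 2.29663 m⁴.
Centre of pressure: y_p = y_c + I_c/(y_c·A) = 2.52 + 2.29663/(2.52 × 3.277) = 2.52 + 0.278108 = 2.79811 m along the plane.
The resultant acts 1.45 + 0.278108 = 1.72811 m (along the plate) below the hinge at the top edge, so the moment about the hinge is M = F × 1.72811 = 43.5918 × 1.72811 = 75.3314 kN·m.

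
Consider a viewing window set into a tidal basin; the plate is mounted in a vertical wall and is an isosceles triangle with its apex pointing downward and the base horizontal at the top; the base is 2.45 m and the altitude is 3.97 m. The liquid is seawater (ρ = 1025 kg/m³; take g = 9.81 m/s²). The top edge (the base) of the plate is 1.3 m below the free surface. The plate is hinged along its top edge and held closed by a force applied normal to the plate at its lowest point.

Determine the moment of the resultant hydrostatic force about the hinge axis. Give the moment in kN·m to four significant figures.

γ = ρg = 1025 × 9.81 / 1000 = 10.05525 kN/m³.
With the apex down, the centroid sits h/3 = 3.97/3 = 1.32333 m below the base (the top edge), so the centroid depth is h_c = 1.3 + 1.32333 = 2.62333 m.
A = ½ × 2.45 × 3.97 = 4.86325 m².
Resultant F = γ·h_c·A = 10.05525 × 2.62333 × 4.86325 = 128.284 kN.
I_c = b·h³/36 = 2.45 × 3.97³/36 = 4.25829 m⁴.
Centre of pressure: y_p = y_c + I_c/(y_c·A) = 2.62333 + 4.25829/(2.62333 × 4.86325) = 2.62333 + 0.333776 = 2.95711 m along the plane.
The resultant acts 1.32333 + 0.333776 = 1.65711 m (along the plate) below the hinge at the top edge, so the moment about the hinge is M = F × 1.65711 = 128.284 × 1.65711 = 212.581 kN·m.

M ≈ 212.6 kN·m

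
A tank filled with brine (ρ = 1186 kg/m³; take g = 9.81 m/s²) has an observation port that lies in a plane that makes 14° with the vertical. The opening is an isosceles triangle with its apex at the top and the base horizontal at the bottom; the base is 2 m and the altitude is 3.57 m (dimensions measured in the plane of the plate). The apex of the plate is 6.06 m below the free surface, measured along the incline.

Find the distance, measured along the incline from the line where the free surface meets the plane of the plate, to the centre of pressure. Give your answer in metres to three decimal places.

γ = ρg = 1186 × 9.81 / 1000 = 11.63466 kN/m³.
The plate makes 14° with the vertical, i.e. θ = 90° − 14° = 76° to the horizontal. Measuring y along the incline from the free-surface line, vertical depth h = y·sinθ with sinθ = 0.970296.
With the apex up, the centroid sits 2h/3 = 2 × 3.57/3 = 2.38 m below the apex, so y_c = 6.06 + 2.38 = 8.44 m and h_c = 8.44 × 0.970296 = 8.1893 m.
A = ½ × 2 × 3.57 = 3.57 m².
Resultant F = γ·h_c·A = 11.63466 × 8.1893 × 3.57 = 340.149 kN.
I_c = b·h³/36 = 2 × 3.57³/36 = 2.52774 m⁴.
Centre of pressure: y_p = y_c + I_c/(y_c·A) = 8.44 + 2.52774/(8.44 × 3.57) = 8.44 + 0.0838922 = 8.52389 m along the plane.

y_p = 8.524 m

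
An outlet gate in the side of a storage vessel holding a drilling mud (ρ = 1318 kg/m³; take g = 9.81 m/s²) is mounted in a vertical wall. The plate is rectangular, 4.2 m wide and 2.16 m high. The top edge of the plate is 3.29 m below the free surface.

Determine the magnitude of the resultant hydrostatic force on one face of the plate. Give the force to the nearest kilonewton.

γ = ρg = 1318 × 9.81 / 1000 = 12.92958 kN/m³.
The centroid lies 2.16/2 = 1.08 m below the top edge, so the centroid depth is h_c = 3.29 + 1.08 = 4.37 m.
A = 4.2 × 2.16 = 9.072 m².
Resultant F = γ·h_c·A = 12.92958 × 4.37 × 9.072 = 512.589 kN.

F ≈ 513 kN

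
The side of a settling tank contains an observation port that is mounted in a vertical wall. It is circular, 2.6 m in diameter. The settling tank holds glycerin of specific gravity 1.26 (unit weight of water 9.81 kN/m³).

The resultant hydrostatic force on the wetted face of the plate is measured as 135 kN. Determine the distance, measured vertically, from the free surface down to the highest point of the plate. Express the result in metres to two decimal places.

d_top ≈ 0.76 m

γ = 1.26 × 9.81 = 12.3606 kN/m³.
A = π(1.3)² = 5.30929 m².
From F = γ·h_c·A, the centroid depth is h_c = 135/(12.3606 × 5.30929) = 2.05711 m.
The centroid is at the centre, 1.3 m below the top of the plate, so the highest point sits at h_top = 2.05711 − 1.3 = 0.75711 m below the surface.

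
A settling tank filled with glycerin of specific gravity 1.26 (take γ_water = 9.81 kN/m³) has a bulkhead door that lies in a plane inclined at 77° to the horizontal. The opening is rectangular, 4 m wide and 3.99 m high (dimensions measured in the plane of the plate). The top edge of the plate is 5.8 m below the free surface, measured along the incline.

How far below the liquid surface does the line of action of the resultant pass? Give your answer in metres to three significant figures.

γ = 1.26 × 9.81 = 12.3606 kN/m³.
Let θ = 77° be the plate's angle to the horizontal; measure y along the incline from where the plane meets the free surface. Vertical depth h = y·sinθ with sinθ = 0.974370.
The centroid lies 3.99/2 = 1.995 m below the top edge, so y_c = 5.8 + 1.995 = 7.795 m and h_c = 7.795 × 0.974370 = 7.59521 m.
A = 4 × 3.99 = 15.96 m².
Resultant F = γ·h_c·A = 12.3606 × 7.59521 × 15.96 = 1498.35 kN.
I_c = b·h³/12 = 4 × 3.99³/12 = 21.1737 m⁴.
Centre of pressure: y_p = y_c + I_c/(y_c·A) = 7.795 + 21.1737/(7.795 × 15.96) = 7.795 + 0.170195 = 7.96519 m along the plane.
Vertically, h_p = y_p·sinθ = 7.96519 × 0.974370 = 7.76104 m.

h_p = 7.76 m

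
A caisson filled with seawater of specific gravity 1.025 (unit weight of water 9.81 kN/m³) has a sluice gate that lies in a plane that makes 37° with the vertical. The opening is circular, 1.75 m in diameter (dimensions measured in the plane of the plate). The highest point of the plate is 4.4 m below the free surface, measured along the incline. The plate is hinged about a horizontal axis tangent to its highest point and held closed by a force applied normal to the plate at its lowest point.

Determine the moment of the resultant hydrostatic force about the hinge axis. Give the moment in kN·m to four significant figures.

M ≈ 92.85 kN·m

γ = 1.025 × 9.81 = 10.05525 kN/m³.
The plate makes 37° with the vertical, i.e. θ = 90° − 37° = 53° to the horizontal. Measuring y along the incline from the free-surface line, vertical depth h = y·sinθ with sinθ = 0.798636.
The centroid is at the centre, 0.875 m below the top of the plate, so y_c = 4.4 + 0.875 = 5.275 m and h_c = 5.275 × 0.798636 = 4.2128 m.
A = π(0.875)² = 2.40528 m².
Resultant F = γ·h_c·A = 10.05525 × 4.2128 × 2.40528 = 101.889 kN.
I_c = πr⁴/4 = π × 0.875⁴/4 = 0.460386 m⁴.
Centre of pressure: y_p = y_c + I_c/(y_c·A) = 5.275 + 0.460386/(5.275 × 2.40528) = 5.275 + 0.0362856 = 5.31129 m along the plane.
The resultant acts 0.875 + 0.0362856 = 0.911286 m (along the plate) below the hinge at the top edge, so the moment about the hinge is M = F × 0.911286 = 101.889 × 0.911286 = 92.85 kN·m.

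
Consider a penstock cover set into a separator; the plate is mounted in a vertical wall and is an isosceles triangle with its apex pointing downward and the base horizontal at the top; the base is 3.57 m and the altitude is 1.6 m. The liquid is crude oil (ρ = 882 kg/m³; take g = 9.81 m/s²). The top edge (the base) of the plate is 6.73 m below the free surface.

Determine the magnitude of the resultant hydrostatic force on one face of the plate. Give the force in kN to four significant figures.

F ≈ 179.5 kN

γ = ρg = 882 × 9.81 / 1000 = 8.65242 kN/m³.
With the apex down, the centroid sits h/3 = 1.6/3 = 0.533333 m below the base (the top edge), so the centroid depth is h_c = 6.73 + 0.533333 = 7.26333 m.
A = ½ × 3.57 × 1.6 = 2.856 m².
Resultant F = γ·h_c·A = 8.65242 × 7.26333 × 2.856 = 179.486 kN.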